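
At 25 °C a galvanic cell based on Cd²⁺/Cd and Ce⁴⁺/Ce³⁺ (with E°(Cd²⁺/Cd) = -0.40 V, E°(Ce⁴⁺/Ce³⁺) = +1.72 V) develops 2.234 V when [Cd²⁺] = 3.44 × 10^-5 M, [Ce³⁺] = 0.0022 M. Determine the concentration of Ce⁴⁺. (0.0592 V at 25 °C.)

0.0011 M

From the Nernst equation, log Q = n(E° − E)/0.0592 = 2(2.12 − 2.234)/0.0592 = -3.851, so Q = 1.41 × 10^-4.
With Q = [Cd²⁺]·[Ce³⁺]^2/[Ce⁴⁺]^2 and the known concentrations, [Ce⁴⁺]^2 in the denominator gives [Ce⁴⁺] = 0.0011 M.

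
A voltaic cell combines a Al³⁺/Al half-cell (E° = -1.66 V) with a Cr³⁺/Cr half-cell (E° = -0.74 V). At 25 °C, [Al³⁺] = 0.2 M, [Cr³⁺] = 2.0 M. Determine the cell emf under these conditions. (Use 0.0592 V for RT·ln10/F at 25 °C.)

The Cr³⁺/Cr couple has the higher reduction potential and acts as the cathode, so E°_cell = -0.74 − (-1.66) = 0.92 V.
Balancing electrons gives n = 3; the reaction quotient is Q = [Al³⁺]/[Cr³⁺] = 0.100.
At 25 °C, E = E° − (0.0592/n) log Q = 0.92 − (0.0592/3)(-1.000) = 0.920 + 0.020 = 0.940 V.

0.940 V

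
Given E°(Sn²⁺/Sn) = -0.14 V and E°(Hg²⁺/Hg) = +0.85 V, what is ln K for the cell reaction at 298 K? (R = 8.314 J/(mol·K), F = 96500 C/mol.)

E°_cell = +0.85 − (-0.14) = 0.99 V, with n = 2 electrons transferred.
At equilibrium E = 0, so the Nernst equation gives ln K = nFE°/RT = (2)(96500)(0.99)/((8.314)(298)) = 77.12.

ln K = 77.1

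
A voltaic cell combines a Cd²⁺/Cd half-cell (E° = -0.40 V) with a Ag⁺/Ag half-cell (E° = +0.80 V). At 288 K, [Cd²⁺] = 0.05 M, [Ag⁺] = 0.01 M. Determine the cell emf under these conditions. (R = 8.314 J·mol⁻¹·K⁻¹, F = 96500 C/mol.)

1.12 V

The Ag⁺/Ag couple has the higher reduction potential and acts as the cathode, so E°_cell = +0.80 − (-0.40) = 1.20 V.
Balancing electrons gives n = 2; the reaction quotient is Q = [Cd²⁺]/[Ag⁺]^2 = 500.
E = E° − (RT/nF) ln Q = 1.20 − (8.314×288)/(2×96500) × (6.215) = 1.200 − 0.077 = 1.123 V.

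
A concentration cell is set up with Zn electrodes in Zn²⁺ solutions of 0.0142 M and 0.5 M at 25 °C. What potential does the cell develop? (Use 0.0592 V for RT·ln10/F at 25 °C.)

Both half-cells are Zn²⁺/Zn, so E°_cell = 0. The concentrated side is the cathode; the cell reaction moves Zn²⁺ from high to low concentration with n = 2.
Q = [Zn²⁺]_dilute/[Zn²⁺]_conc = 0.0142/0.5 = 0.0284.
E = 0 − (0.0592/2) log Q = −(0.0592/2)(-1.547) = 0.0458 V.

0.046 V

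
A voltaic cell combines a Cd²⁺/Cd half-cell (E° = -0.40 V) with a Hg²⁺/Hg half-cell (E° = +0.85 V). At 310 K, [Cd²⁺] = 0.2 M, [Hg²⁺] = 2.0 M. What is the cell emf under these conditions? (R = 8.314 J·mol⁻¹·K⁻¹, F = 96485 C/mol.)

1.28 V

The Hg²⁺/Hg couple has the higher reduction potential and acts as the cathode, so E°_cell = +0.85 − (-0.40) = 1.25 V.
Balancing electrons gives n = 2; the reaction quotient is Q = [Cd²⁺]/[Hg²⁺] = 0.100.
E = E° − (RT/nF) ln Q = 1.25 − (8.314×310)/(2×96485) × (-2.303) = 1.250 + 0.031 = 1.281 V.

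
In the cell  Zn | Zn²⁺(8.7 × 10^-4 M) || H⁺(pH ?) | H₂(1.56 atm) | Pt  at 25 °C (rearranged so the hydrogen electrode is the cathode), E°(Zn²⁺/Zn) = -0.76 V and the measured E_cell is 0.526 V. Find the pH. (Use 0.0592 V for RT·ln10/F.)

pH = 5.39

E°_cell = 0.76 V and n = 2.
log Q = n(E° − E)/0.0592 = 2×(0.76 − 0.526)/0.0592 = 7.905.
With Q = [Zn²⁺]·P(H₂) / [H⁺]^2, solving for [H⁺] gives log[H⁺] = -5.386, so pH = 5.39.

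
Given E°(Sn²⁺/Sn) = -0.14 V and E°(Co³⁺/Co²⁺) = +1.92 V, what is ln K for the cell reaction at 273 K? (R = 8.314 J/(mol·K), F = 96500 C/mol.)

ln K = 175.2

E°_cell = +1.92 − (-0.14) = 2.06 V, with n = 2 electrons transferred.
At equilibrium E = 0, so the Nernst equation gives ln K = nFE°/RT = (2)(96500)(2.06)/((8.314)(273)) = 175.17.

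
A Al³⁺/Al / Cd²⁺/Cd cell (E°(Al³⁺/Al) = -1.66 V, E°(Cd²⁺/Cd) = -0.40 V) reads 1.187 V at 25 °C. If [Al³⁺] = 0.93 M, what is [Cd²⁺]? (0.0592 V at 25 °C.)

From the Nernst equation, log Q = n(E° − E)/0.0592 = 6(1.26 − 1.187)/0.0592 = 7.399, so Q = 2.5 × 10^7.
With Q = [Al³⁺]^2/[Cd²⁺]^3 and the known concentrations, [Cd²⁺]^3 in the denominator gives [Cd²⁺] = 0.0033 M.

0.0033 M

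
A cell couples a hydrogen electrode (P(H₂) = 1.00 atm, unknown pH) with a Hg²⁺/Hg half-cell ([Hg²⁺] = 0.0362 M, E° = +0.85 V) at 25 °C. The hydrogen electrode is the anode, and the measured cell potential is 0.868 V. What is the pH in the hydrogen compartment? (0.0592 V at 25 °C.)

E°_cell = 0.85 V and n = 2.
log Q = n(E° − E)/0.0592 = 2×(0.85 − 0.868)/0.0592 = -0.608.
With Q = [H⁺]^2 / ([Hg²⁺]·P(H₂)), solving for [H⁺] gives log[H⁺] = -1.025, so pH = 1.02.

pH = 1.02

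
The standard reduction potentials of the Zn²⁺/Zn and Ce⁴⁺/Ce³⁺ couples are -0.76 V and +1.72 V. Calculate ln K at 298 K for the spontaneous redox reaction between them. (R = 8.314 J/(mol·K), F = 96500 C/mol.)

ln K = 193.2

E°_cell = +1.72 − (-0.76) = 2.48 V, with n = 2 electrons transferred.
At equilibrium E = 0, so the Nernst equation gives ln K = nFE°/RT = (2)(96500)(2.48)/((8.314)(298)) = 193.19.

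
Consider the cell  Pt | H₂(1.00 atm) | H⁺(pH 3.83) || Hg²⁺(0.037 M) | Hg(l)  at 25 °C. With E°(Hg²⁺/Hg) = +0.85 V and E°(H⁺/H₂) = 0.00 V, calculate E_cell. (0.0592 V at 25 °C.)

The Hg²⁺/Hg couple is the cathode, so E°_cell = 0.85 V; n = 2.
[H⁺] = 10^(−3.83) = 1.5 × 10^-4 M, and Q = [H⁺]^2 / ([Hg²⁺]·P(H₂)) = 5.91 × 10^-7.
E = E° − (0.0592/2) log Q = 0.85 − (0.0592/2)(-6.228) = 1.034 V.

1.03 V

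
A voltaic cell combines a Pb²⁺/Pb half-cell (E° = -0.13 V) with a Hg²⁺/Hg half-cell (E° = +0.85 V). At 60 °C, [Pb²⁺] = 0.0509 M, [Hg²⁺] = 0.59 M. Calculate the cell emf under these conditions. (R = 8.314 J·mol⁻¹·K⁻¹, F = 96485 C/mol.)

1.02 V

The Hg²⁺/Hg couple has the higher reduction potential and acts as the cathode, so E°_cell = +0.85 − (-0.13) = 0.98 V.
Balancing electrons gives n = 2; the reaction quotient is Q = [Pb²⁺]/[Hg²⁺] = 0.0863.
E = E° − (RT/nF) ln Q = 0.98 − (8.314×333)/(2×96485) × (-2.450) = 0.980 + 0.035 = 1.015 V.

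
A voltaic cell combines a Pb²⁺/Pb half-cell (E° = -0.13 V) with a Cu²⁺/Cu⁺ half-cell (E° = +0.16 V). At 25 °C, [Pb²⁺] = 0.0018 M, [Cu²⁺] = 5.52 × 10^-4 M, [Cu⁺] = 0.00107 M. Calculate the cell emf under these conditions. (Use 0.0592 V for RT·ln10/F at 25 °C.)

0.354 V

The Cu²⁺/Cu⁺ couple has the higher reduction potential and acts as the cathode, so E°_cell = +0.16 − (-0.13) = 0.29 V.
Balancing electrons gives n = 2; the reaction quotient is Q = [Pb²⁺]·[Cu⁺]^2/[Cu²⁺]^2 = 0.00676.
At 25 °C, E = E° − (0.0592/n) log Q = 0.29 − (0.0592/2)(-2.170) = 0.290 + 0.064 = 0.354 V.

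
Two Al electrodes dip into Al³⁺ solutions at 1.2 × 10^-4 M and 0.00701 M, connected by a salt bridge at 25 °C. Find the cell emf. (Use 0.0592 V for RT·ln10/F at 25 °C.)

0.035 V

Both half-cells are Al³⁺/Al, so E°_cell = 0. The concentrated side is the cathode; the cell reaction moves Al³⁺ from high to low concentration with n = 3.
Q = [Al³⁺]_dilute/[Al³⁺]_conc = 1.2 × 10^-4/0.00701 = 0.0171.
E = 0 − (0.0592/3) log Q = −(0.0592/3)(-1.767) = 0.0349 V.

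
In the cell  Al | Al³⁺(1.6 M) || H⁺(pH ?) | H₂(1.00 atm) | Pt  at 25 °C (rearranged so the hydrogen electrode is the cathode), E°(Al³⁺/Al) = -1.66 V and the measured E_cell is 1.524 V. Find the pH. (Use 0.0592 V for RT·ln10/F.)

pH = 2.23

E°_cell = 1.66 V and n = 6.
log Q = n(E° − E)/0.0592 = 6×(1.66 − 1.524)/0.0592 = 13.784.
With Q = [Al³⁺]^2·P(H₂)^3 / [H⁺]^6, solving for [H⁺] gives log[H⁺] = -2.229, so pH = 2.23.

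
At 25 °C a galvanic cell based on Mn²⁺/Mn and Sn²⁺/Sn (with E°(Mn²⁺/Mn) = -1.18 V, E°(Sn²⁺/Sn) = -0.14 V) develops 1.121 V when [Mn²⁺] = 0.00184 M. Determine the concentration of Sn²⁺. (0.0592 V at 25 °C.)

1.0 M

From the Nernst equation, log Q = n(E° − E)/0.0592 = 2(1.04 − 1.121)/0.0592 = -2.736, so Q = 0.00183.
With Q = [Mn²⁺]/[Sn²⁺] and the known concentrations, [Sn²⁺] in the denominator gives [Sn²⁺] = 1.0 M.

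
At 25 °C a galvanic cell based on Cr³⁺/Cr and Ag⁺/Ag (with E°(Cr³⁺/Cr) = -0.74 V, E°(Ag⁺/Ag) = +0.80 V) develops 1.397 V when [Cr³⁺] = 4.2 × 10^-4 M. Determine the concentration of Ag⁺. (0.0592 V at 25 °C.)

From the Nernst equation, log Q = n(E° − E)/0.0592 = 3(1.54 − 1.397)/0.0592 = 7.247, so Q = 1.76 × 10^7.
With Q = [Cr³⁺]/[Ag⁺]^3 and the known concentrations, [Ag⁺]^3 in the denominator gives [Ag⁺] = 2.9 × 10^-4 M.

2.9 × 10^-4 M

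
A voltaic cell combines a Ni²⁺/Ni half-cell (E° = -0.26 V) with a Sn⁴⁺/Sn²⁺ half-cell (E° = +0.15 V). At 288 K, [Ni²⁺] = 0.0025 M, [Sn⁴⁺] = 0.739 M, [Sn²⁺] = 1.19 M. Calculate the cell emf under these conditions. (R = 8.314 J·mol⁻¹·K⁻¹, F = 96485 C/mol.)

The Sn⁴⁺/Sn²⁺ couple has the higher reduction potential and acts as the cathode, so E°_cell = +0.15 − (-0.26) = 0.41 V.
Balancing electrons gives n = 2; the reaction quotient is Q = [Ni²⁺]·[Sn²⁺]/[Sn⁴⁺] = 0.00403.
E = E° − (RT/nF) ln Q = 0.41 − (8.314×288)/(2×96485) × (-5.515) = 0.410 + 0.068 = 0.478 V.

0.478 V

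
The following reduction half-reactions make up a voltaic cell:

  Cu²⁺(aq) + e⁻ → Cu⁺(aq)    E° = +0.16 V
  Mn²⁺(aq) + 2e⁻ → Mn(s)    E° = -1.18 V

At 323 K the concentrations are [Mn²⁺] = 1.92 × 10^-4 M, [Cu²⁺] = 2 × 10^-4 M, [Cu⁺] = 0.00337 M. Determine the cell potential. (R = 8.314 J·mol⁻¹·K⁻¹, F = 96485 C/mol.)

The Cu²⁺/Cu⁺ couple has the higher reduction potential and acts as the cathode, so E°_cell = +0.16 − (-1.18) = 1.34 V.
Balancing electrons gives n = 2; the reaction quotient is Q = [Mn²⁺]·[Cu⁺]^2/[Cu²⁺]^2 = 0.0545.
E = E° − (RT/nF) ln Q = 1.34 − (8.314×323)/(2×96485) × (-2.909) = 1.340 + 0.040 = 1.380 V.

1.38 V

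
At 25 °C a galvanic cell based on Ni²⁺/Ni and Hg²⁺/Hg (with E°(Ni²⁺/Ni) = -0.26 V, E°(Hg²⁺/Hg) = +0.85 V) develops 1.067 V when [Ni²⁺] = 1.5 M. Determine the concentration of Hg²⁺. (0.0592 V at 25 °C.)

From the Nernst equation, log Q = n(E° − E)/0.0592 = 2(1.11 − 1.067)/0.0592 = 1.453, so Q = 28.4.
With Q = [Ni²⁺]/[Hg²⁺] and the known concentrations, [Hg²⁺] in the denominator gives [Hg²⁺] = 0.053 M.

0.053 M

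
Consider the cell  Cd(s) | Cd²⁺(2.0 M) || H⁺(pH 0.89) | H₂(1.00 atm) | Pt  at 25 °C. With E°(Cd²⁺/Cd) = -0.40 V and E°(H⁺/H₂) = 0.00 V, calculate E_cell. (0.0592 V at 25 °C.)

0.34 V

The hydrogen couple is the cathode, so E°_cell = 0.40 V; n = 2.
[H⁺] = 10^(−0.89) = 0.13 M, and Q = [Cd²⁺]·P(H₂) / [H⁺]^2 = 121.
E = E° − (0.0592/2) log Q = 0.40 − (0.0592/2)(2.081) = 0.338 V.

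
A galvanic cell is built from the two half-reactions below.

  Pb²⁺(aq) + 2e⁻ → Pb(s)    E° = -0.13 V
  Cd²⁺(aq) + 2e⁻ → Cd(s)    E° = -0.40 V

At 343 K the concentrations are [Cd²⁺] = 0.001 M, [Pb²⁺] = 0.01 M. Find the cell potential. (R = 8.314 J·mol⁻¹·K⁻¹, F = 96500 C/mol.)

The Pb²⁺/Pb couple has the higher reduction potential and acts as the cathode, so E°_cell = -0.13 − (-0.40) = 0.27 V.
Balancing electrons gives n = 2; the reaction quotient is Q = [Cd²⁺]/[Pb²⁺] = 0.100.
E = E° − (RT/nF) ln Q = 0.27 − (8.314×343)/(2×96500) × (-2.303) = 0.270 + 0.034 = 0.304 V.

0.304 V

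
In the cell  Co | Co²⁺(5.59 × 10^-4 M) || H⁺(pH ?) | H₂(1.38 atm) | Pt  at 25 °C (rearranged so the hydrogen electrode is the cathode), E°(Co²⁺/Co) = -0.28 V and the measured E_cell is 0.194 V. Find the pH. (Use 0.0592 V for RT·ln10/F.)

pH = 3.01

E°_cell = 0.28 V and n = 2.
log Q = n(E° − E)/0.0592 = 2×(0.28 − 0.194)/0.0592 = 2.905.
With Q = [Co²⁺]·P(H₂) / [H⁺]^2, solving for [H⁺] gives log[H⁺] = -3.009, so pH = 3.01.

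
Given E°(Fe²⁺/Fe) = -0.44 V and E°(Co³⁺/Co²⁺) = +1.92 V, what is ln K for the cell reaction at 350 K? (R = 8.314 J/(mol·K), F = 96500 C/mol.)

ln K = 156.5

E°_cell = +1.92 − (-0.44) = 2.36 V, with n = 2 electrons transferred.
At equilibrium E = 0, so the Nernst equation gives ln K = nFE°/RT = (2)(96500)(2.36)/((8.314)(350)) = 156.53.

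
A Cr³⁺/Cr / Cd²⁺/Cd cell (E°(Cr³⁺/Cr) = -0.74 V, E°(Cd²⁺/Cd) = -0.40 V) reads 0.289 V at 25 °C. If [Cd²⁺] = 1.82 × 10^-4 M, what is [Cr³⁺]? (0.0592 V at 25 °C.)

From the Nernst equation, log Q = n(E° − E)/0.0592 = 6(0.34 − 0.289)/0.0592 = 5.169, so Q = 1.48 × 10^5.
With Q = [Cr³⁺]^2/[Cd²⁺]^3 and the known concentrations, [Cr³⁺]^2 in the numerator gives [Cr³⁺] = 9.4 × 10^-4 M.

9.4 × 10^-4 M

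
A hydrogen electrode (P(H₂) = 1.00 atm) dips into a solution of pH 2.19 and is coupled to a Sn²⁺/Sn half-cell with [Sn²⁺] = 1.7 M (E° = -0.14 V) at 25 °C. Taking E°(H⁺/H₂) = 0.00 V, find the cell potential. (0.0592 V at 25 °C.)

0.004 V

The hydrogen couple is the cathode, so E°_cell = 0.14 V; n = 2.
[H⁺] = 10^(−2.19) = 0.0065 M, and Q = [Sn²⁺]·P(H₂) / [H⁺]^2 = 4.08 × 10^4.
E = E° − (0.0592/2) log Q = 0.14 − (0.0592/2)(4.610) = 0.004 V.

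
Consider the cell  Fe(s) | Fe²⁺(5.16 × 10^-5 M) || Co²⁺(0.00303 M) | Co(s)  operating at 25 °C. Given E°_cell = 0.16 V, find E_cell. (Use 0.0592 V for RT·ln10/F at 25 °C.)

0.212 V

Balancing electrons gives n = 2; the reaction quotient is Q = [Fe²⁺]/[Co²⁺] = 0.0170.
At 25 °C, E = E° − (0.0592/n) log Q = 0.16 − (0.0592/2)(-1.769) = 0.160 + 0.052 = 0.212 V.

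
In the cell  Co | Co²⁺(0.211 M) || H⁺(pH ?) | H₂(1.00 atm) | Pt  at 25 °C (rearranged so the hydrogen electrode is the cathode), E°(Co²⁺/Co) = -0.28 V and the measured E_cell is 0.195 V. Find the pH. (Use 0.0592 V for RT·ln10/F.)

pH = 1.77

E°_cell = 0.28 V and n = 2.
log Q = n(E° − E)/0.0592 = 2×(0.28 − 0.195)/0.0592 = 2.872.
With Q = [Co²⁺]·P(H₂) / [H⁺]^2, solving for [H⁺] gives log[H⁺] = -1.774, so pH = 1.77.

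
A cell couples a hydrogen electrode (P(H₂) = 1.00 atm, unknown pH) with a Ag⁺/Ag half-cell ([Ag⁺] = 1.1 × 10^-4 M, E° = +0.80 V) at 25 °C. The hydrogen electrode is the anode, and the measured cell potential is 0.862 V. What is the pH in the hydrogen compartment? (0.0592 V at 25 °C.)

pH = 5.01

E°_cell = 0.80 V and n = 2.
log Q = n(E° − E)/0.0592 = 2×(0.80 − 0.862)/0.0592 = -2.095.
With Q = [H⁺]^2 / ([Ag⁺]^2·P(H₂)), solving for [H⁺] gives log[H⁺] = -5.006, so pH = 5.01.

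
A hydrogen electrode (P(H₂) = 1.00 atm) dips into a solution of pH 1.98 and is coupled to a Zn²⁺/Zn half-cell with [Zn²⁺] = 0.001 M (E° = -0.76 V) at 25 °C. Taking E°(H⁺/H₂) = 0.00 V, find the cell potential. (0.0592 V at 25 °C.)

The hydrogen couple is the cathode, so E°_cell = 0.76 V; n = 2.
[H⁺] = 10^(−1.98) = 0.010 M, and Q = [Zn²⁺]·P(H₂) / [H⁺]^2 = 9.12.
E = E° − (0.0592/2) log Q = 0.76 − (0.0592/2)(0.960) = 0.732 V.

0.73 V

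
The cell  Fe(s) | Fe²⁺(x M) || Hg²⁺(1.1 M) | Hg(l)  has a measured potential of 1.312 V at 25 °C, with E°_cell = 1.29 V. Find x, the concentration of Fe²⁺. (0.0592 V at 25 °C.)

0.2 M

From the Nernst equation, log Q = n(E° − E)/0.0592 = 2(1.29 − 1.312)/0.0592 = -0.743, so Q = 0.181.
With Q = [Fe²⁺]/[Hg²⁺] and the known concentrations, [Fe²⁺] in the numerator gives [Fe²⁺] = 0.2 M.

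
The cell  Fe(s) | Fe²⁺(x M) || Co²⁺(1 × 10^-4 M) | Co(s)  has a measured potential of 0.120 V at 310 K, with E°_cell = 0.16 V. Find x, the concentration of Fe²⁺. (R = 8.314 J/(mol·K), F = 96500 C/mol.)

0.002 M

From the Nernst equation, ln Q = nF(E° − E)/RT = 2×96500×(0.16 − 0.120)/(8.314×310) = 2.995, so Q = 20.0.
With Q = [Fe²⁺]/[Co²⁺] and the known concentrations, [Fe²⁺] in the numerator gives [Fe²⁺] = 0.002 M.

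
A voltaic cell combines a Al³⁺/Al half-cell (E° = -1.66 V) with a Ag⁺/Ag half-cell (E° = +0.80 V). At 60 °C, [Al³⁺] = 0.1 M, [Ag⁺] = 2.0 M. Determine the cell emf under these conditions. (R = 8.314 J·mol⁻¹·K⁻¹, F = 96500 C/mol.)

2.50 V

The Ag⁺/Ag couple has the higher reduction potential and acts as the cathode, so E°_cell = +0.80 − (-1.66) = 2.46 V.
Balancing electrons gives n = 3; the reaction quotient is Q = [Al³⁺]/[Ag⁺]^3 = 0.0125.
E = E° − (RT/nF) ln Q = 2.46 − (8.314×333)/(3×96500) × (-4.382) = 2.460 + 0.042 = 2.502 V.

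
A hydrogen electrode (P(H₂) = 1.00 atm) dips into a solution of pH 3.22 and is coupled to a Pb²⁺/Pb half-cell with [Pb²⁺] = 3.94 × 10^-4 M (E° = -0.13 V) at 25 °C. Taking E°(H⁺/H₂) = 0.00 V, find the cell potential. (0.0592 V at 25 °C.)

The hydrogen couple is the cathode, so E°_cell = 0.13 V; n = 2.
[H⁺] = 10^(−3.22) = 6 × 10^-4 M, and Q = [Pb²⁺]·P(H₂) / [H⁺]^2 = 1090.
E = E° − (0.0592/2) log Q = 0.13 − (0.0592/2)(3.035) = 0.040 V.

0.040 V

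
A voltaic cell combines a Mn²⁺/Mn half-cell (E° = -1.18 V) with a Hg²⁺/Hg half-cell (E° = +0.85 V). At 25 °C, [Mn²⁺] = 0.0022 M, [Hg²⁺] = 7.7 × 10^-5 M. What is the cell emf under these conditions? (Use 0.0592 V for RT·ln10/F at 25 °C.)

The Hg²⁺/Hg couple has the higher reduction potential and acts as the cathode, so E°_cell = +0.85 − (-1.18) = 2.03 V.
Balancing electrons gives n = 2; the reaction quotient is Q = [Mn²⁺]/[Hg²⁺] = 28.6.
At 25 °C, E = E° − (0.0592/n) log Q = 2.03 − (0.0592/2)(1.456) = 2.030 − 0.043 = 1.987 V.

1.99 V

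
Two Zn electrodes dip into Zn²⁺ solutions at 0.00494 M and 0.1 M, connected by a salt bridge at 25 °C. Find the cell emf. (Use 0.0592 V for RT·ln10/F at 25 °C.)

Both half-cells are Zn²⁺/Zn, so E°_cell = 0. The concentrated side is the cathode; the cell reaction moves Zn²⁺ from high to low concentration with n = 2.
Q = [Zn²⁺]_dilute/[Zn²⁺]_conc = 0.00494/0.1 = 0.0494.
E = 0 − (0.0592/2) log Q = −(0.0592/2)(-1.306) = 0.0387 V.

0.039 V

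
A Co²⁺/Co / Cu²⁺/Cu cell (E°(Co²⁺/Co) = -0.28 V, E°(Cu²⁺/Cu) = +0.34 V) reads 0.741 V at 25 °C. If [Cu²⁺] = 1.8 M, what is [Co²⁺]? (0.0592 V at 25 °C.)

From the Nernst equation, log Q = n(E° − E)/0.0592 = 2(0.62 − 0.741)/0.0592 = -4.088, so Q = 8.17 × 10^-5.
With Q = [Co²⁺]/[Cu²⁺] and the known concentrations, [Co²⁺] in the numerator gives [Co²⁺] = 1.5 × 10^-4 M.

1.5 × 10^-4 M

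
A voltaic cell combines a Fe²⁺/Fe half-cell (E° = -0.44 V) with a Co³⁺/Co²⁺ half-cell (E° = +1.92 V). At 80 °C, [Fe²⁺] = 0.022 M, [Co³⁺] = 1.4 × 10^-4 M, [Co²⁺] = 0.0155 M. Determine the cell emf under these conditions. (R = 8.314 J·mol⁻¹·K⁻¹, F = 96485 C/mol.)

The Co³⁺/Co²⁺ couple has the higher reduction potential and acts as the cathode, so E°_cell = +1.92 − (-0.44) = 2.36 V.
Balancing electrons gives n = 2; the reaction quotient is Q = [Fe²⁺]·[Co²⁺]^2/[Co³⁺]^2 = 270.
E = E° − (RT/nF) ln Q = 2.36 − (8.314×353)/(2×96485) × (5.597) = 2.360 − 0.085 = 2.275 V.

2.27 V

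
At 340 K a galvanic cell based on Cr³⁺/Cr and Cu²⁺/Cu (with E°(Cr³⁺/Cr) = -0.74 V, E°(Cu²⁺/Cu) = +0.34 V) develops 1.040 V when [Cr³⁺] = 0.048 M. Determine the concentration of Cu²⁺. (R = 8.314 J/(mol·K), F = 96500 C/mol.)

0.0086 M

From the Nernst equation, ln Q = nF(E° − E)/RT = 6×96500×(1.08 − 1.040)/(8.314×340) = 8.193, so Q = 3620.
With Q = [Cr³⁺]^2/[Cu²⁺]^3 and the known concentrations, [Cu²⁺]^3 in the denominator gives [Cu²⁺] = 0.0086 M.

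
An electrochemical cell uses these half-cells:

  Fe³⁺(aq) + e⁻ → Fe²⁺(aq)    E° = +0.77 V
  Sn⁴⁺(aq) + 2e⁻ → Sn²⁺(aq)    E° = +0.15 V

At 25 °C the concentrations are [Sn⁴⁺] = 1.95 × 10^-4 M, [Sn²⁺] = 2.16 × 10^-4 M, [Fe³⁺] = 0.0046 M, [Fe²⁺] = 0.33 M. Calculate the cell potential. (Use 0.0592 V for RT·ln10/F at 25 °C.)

0.511 V

The Fe³⁺/Fe²⁺ couple has the higher reduction potential and acts as the cathode, so E°_cell = +0.77 − (+0.15) = 0.62 V.
Balancing electrons gives n = 2; the reaction quotient is Q = [Sn⁴⁺]·[Fe²⁺]^2/([Sn²⁺]·[Fe³⁺]^2) = 4650.
At 25 °C, E = E° − (0.0592/n) log Q = 0.62 − (0.0592/2)(3.667) = 0.620 − 0.109 = 0.511 V.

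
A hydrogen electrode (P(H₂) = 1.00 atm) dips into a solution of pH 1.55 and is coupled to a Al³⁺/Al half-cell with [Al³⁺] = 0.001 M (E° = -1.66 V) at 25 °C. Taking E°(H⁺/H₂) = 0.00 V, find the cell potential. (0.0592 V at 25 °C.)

1.63 V

The hydrogen couple is the cathode, so E°_cell = 1.66 V; n = 6.
[H⁺] = 10^(−1.55) = 0.028 M, and Q = [Al³⁺]^2·P(H₂)^3 / [H⁺]^6 = 2000.
E = E° − (0.0592/6) log Q = 1.66 − (0.0592/6)(3.300) = 1.627 V.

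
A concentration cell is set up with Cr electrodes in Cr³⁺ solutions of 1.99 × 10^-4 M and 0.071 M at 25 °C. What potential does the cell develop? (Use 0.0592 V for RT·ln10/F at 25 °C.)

0.050 V

Both half-cells are Cr³⁺/Cr, so E°_cell = 0. The concentrated side is the cathode; the cell reaction moves Cr³⁺ from high to low concentration with n = 3.
Q = [Cr³⁺]_dilute/[Cr³⁺]_conc = 1.99 × 10^-4/0.071 = 0.00280.
E = 0 − (0.0592/3) log Q = −(0.0592/3)(-2.552) = 0.0504 V.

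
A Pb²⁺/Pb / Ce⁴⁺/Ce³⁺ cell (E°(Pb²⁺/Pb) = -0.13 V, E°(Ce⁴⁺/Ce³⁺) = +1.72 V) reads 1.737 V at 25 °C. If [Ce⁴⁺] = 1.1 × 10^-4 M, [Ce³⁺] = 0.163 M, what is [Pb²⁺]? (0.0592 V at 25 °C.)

0.003 M

From the Nernst equation, log Q = n(E° − E)/0.0592 = 2(1.85 − 1.737)/0.0592 = 3.818, so Q = 6570.
With Q = [Pb²⁺]·[Ce³⁺]^2/[Ce⁴⁺]^2 and the known concentrations, [Pb²⁺] in the numerator gives [Pb²⁺] = 0.003 M.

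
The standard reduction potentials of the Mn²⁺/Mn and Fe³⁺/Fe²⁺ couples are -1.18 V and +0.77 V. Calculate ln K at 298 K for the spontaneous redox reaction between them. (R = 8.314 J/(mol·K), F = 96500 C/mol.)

E°_cell = +0.77 − (-1.18) = 1.95 V, with n = 2 electrons transferred.
At equilibrium E = 0, so the Nernst equation gives ln K = nFE°/RT = (2)(96500)(1.95)/((8.314)(298)) = 151.90.

ln K = 151.9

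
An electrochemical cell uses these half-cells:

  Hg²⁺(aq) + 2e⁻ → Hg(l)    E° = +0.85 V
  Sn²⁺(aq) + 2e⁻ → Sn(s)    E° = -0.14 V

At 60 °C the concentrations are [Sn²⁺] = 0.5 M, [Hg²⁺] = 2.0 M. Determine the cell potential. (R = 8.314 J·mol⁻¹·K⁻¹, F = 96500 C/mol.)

The Hg²⁺/Hg couple has the higher reduction potential and acts as the cathode, so E°_cell = +0.85 − (-0.14) = 0.99 V.
Balancing electrons gives n = 2; the reaction quotient is Q = [Sn²⁺]/[Hg²⁺] = 0.250.
E = E° − (RT/nF) ln Q = 0.99 − (8.314×333)/(2×96500) × (-1.386) = 0.990 + 0.020 = 1.010 V.

1.01 V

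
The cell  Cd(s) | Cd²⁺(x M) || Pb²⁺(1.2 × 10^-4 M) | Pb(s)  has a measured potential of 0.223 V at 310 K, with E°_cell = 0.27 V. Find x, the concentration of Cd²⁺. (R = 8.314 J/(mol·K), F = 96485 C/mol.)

From the Nernst equation, ln Q = nF(E° − E)/RT = 2×96485×(0.27 − 0.223)/(8.314×310) = 3.519, so Q = 33.7.
With Q = [Cd²⁺]/[Pb²⁺] and the known concentrations, [Cd²⁺] in the numerator gives [Cd²⁺] = 0.004 M.

0.004 M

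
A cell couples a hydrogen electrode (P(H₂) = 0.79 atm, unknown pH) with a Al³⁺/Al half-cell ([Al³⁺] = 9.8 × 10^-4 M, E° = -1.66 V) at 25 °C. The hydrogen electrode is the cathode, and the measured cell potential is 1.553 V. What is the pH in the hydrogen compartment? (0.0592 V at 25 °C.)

pH = 2.86

E°_cell = 1.66 V and n = 6.
log Q = n(E° − E)/0.0592 = 6×(1.66 − 1.553)/0.0592 = 10.845.
With Q = [Al³⁺]^2·P(H₂)^3 / [H⁺]^6, solving for [H⁺] gives log[H⁺] = -2.862, so pH = 2.86.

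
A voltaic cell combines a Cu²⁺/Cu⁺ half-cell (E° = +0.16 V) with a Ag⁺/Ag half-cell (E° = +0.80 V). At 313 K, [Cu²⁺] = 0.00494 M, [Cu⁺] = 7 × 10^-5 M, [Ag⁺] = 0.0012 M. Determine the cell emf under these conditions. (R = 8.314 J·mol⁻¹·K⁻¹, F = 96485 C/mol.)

The Ag⁺/Ag couple has the higher reduction potential and acts as the cathode, so E°_cell = +0.80 − (+0.16) = 0.64 V.
Balancing electrons gives n = 1; the reaction quotient is Q = [Cu²⁺]/([Cu⁺]·[Ag⁺]) = 5.88 × 10^4.
E = E° − (RT/nF) ln Q = 0.64 − (8.314×313)/(1×96485) × (10.982) = 0.640 − 0.296 = 0.344 V.

0.344 V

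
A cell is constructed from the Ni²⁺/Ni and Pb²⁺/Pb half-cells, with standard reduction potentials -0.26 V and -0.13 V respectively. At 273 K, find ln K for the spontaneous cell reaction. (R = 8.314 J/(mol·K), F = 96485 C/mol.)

ln K = 11.1

E°_cell = -0.13 − (-0.26) = 0.13 V, with n = 2 electrons transferred.
At equilibrium E = 0, so the Nernst equation gives ln K = nFE°/RT = (2)(96485)(0.13)/((8.314)(273)) = 11.05.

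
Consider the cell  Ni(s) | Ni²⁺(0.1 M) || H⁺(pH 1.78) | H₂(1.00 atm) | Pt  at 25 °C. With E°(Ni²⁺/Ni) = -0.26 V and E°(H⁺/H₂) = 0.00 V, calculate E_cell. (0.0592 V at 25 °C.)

The hydrogen couple is the cathode, so E°_cell = 0.26 V; n = 2.
[H⁺] = 10^(−1.78) = 0.017 M, and Q = [Ni²⁺]·P(H₂) / [H⁺]^2 = 363.
E = E° − (0.0592/2) log Q = 0.26 − (0.0592/2)(2.560) = 0.184 V.

0.18 V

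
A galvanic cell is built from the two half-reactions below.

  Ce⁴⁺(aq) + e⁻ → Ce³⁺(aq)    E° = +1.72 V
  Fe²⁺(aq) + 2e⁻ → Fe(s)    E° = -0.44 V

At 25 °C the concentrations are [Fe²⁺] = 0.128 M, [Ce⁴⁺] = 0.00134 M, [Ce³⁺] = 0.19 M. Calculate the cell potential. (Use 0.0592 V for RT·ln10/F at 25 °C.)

The Ce⁴⁺/Ce³⁺ couple has the higher reduction potential and acts as the cathode, so E°_cell = +1.72 − (-0.44) = 2.16 V.
Balancing electrons gives n = 2; the reaction quotient is Q = [Fe²⁺]·[Ce³⁺]^2/[Ce⁴⁺]^2 = 2570.
At 25 °C, E = E° − (0.0592/n) log Q = 2.16 − (0.0592/2)(3.411) = 2.160 − 0.101 = 2.059 V.

2.06 V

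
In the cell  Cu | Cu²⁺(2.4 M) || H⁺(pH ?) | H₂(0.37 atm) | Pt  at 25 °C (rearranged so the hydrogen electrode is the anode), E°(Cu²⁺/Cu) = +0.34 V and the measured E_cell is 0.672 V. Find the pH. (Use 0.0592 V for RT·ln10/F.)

pH = 5.63

E°_cell = 0.34 V and n = 2.
log Q = n(E° − E)/0.0592 = 2×(0.34 − 0.672)/0.0592 = -11.216.
With Q = [H⁺]^2 / ([Cu²⁺]·P(H₂)), solving for [H⁺] gives log[H⁺] = -5.634, so pH = 5.63.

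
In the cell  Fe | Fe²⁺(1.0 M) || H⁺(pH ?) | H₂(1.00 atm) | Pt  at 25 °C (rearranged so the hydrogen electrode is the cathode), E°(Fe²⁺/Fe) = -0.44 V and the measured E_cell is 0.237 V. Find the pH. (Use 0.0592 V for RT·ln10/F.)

pH = 3.43

E°_cell = 0.44 V and n = 2.
log Q = n(E° − E)/0.0592 = 2×(0.44 − 0.237)/0.0592 = 6.858.
With Q = [Fe²⁺]·P(H₂) / [H⁺]^2, solving for [H⁺] gives log[H⁺] = -3.429, so pH = 3.43.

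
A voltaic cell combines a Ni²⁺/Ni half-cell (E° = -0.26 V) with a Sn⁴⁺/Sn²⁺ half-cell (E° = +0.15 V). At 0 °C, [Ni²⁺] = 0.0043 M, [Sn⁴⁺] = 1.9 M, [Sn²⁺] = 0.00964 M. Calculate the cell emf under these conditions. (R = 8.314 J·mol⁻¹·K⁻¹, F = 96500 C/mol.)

The Sn⁴⁺/Sn²⁺ couple has the higher reduction potential and acts as the cathode, so E°_cell = +0.15 − (-0.26) = 0.41 V.
Balancing electrons gives n = 2; the reaction quotient is Q = [Ni²⁺]·[Sn²⁺]/[Sn⁴⁺] = 2.18 × 10^-5.
E = E° − (RT/nF) ln Q = 0.41 − (8.314×273)/(2×96500) × (-10.733) = 0.410 + 0.126 = 0.536 V.

0.536 V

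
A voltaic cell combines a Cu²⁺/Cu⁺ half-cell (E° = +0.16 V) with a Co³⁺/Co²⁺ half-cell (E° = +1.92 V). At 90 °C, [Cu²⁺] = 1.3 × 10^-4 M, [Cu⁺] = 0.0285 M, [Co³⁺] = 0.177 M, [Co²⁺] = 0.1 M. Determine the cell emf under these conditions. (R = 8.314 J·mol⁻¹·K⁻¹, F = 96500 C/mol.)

1.95 V

The Co³⁺/Co²⁺ couple has the higher reduction potential and acts as the cathode, so E°_cell = +1.92 − (+0.16) = 1.76 V.
Balancing electrons gives n = 1; the reaction quotient is Q = [Cu²⁺]·[Co²⁺]/([Cu⁺]·[Co³⁺]) = 0.00258.
E = E° − (RT/nF) ln Q = 1.76 − (8.314×363)/(1×96500) × (-5.961) = 1.760 + 0.186 = 1.946 V.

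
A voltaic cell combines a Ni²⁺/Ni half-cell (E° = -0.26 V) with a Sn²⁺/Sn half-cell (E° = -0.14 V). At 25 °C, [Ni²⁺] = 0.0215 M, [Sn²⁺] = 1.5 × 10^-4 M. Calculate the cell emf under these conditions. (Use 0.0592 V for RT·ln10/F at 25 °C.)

The Sn²⁺/Sn couple has the higher reduction potential and acts as the cathode, so E°_cell = -0.14 − (-0.26) = 0.12 V.
Balancing electrons gives n = 2; the reaction quotient is Q = [Ni²⁺]/[Sn²⁺] = 143.
At 25 °C, E = E° − (0.0592/n) log Q = 0.12 − (0.0592/2)(2.156) = 0.120 − 0.064 = 0.056 V.

0.056 V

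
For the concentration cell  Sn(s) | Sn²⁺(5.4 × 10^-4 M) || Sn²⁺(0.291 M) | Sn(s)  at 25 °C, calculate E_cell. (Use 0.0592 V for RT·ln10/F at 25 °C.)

0.081 V

Both half-cells are Sn²⁺/Sn, so E°_cell = 0. The concentrated side is the cathode; the cell reaction moves Sn²⁺ from high to low concentration with n = 2.
Q = [Sn²⁺]_dilute/[Sn²⁺]_conc = 5.4 × 10^-4/0.291 = 0.00186.
E = 0 − (0.0592/2) log Q = −(0.0592/2)(-2.731) = 0.0808 V.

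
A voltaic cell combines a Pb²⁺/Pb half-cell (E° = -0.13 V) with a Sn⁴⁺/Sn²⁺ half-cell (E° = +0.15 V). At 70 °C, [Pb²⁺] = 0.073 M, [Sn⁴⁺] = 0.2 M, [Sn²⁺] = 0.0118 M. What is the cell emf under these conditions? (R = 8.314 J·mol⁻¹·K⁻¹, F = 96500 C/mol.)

The Sn⁴⁺/Sn²⁺ couple has the higher reduction potential and acts as the cathode, so E°_cell = +0.15 − (-0.13) = 0.28 V.
Balancing electrons gives n = 2; the reaction quotient is Q = [Pb²⁺]·[Sn²⁺]/[Sn⁴⁺] = 0.00431.
E = E° − (RT/nF) ln Q = 0.28 − (8.314×343)/(2×96500) × (-5.448) = 0.280 + 0.080 = 0.360 V.

0.360 V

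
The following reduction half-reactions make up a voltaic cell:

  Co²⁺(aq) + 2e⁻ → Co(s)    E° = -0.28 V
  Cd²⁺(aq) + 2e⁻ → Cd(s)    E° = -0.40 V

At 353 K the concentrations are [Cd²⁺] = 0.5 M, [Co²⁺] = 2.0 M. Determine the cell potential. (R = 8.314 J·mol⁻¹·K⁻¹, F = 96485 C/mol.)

0.141 V

The Co²⁺/Co couple has the higher reduction potential and acts as the cathode, so E°_cell = -0.28 − (-0.40) = 0.12 V.
Balancing electrons gives n = 2; the reaction quotient is Q = [Cd²⁺]/[Co²⁺] = 0.250.
E = E° − (RT/nF) ln Q = 0.12 − (8.314×353)/(2×96485) × (-1.386) = 0.120 + 0.021 = 0.141 V.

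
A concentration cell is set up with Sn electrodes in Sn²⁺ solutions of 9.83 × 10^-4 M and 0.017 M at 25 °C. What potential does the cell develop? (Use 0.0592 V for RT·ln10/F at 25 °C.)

0.037 V

Both half-cells are Sn²⁺/Sn, so E°_cell = 0. The concentrated side is the cathode; the cell reaction moves Sn²⁺ from high to low concentration with n = 2.
Q = [Sn²⁺]_dilute/[Sn²⁺]_conc = 9.83 × 10^-4/0.017 = 0.0578.
E = 0 − (0.0592/2) log Q = −(0.0592/2)(-1.238) = 0.0366 V.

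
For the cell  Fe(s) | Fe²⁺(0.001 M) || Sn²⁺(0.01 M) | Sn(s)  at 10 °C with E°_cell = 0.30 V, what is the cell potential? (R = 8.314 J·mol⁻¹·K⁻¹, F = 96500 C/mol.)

Balancing electrons gives n = 2; the reaction quotient is Q = [Fe²⁺]/[Sn²⁺] = 0.100.
E = E° − (RT/nF) ln Q = 0.30 − (8.314×283)/(2×96500) × (-2.303) = 0.300 + 0.028 = 0.328 V.

0.328 V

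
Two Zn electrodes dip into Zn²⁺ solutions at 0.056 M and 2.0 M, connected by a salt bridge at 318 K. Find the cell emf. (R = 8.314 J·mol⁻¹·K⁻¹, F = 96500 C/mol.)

0.049 V

Both half-cells are Zn²⁺/Zn, so E°_cell = 0. The concentrated side is the cathode; the cell reaction moves Zn²⁺ from high to low concentration with n = 2.
Q = [Zn²⁺]_dilute/[Zn²⁺]_conc = 0.056/2.0 = 0.0280.
E = 0 − (RT/nF) ln Q = −((8.314×318)/(2×96500))(-3.576) = 0.0490 V.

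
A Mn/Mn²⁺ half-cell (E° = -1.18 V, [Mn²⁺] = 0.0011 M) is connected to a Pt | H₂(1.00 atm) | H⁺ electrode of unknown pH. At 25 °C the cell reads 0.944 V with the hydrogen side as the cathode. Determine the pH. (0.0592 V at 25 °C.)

E°_cell = 1.18 V and n = 2.
log Q = n(E° − E)/0.0592 = 2×(1.18 − 0.944)/0.0592 = 7.973.
With Q = [Mn²⁺]·P(H₂) / [H⁺]^2, solving for [H⁺] gives log[H⁺] = -5.466, so pH = 5.47.

pH = 5.47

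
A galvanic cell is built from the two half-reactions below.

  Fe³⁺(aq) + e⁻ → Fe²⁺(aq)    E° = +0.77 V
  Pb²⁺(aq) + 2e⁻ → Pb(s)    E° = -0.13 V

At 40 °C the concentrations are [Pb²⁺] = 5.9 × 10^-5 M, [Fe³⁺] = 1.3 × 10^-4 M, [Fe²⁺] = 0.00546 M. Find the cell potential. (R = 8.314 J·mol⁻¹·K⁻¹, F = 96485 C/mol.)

The Fe³⁺/Fe²⁺ couple has the higher reduction potential and acts as the cathode, so E°_cell = +0.77 − (-0.13) = 0.90 V.
Balancing electrons gives n = 2; the reaction quotient is Q = [Pb²⁺]·[Fe²⁺]^2/[Fe³⁺]^2 = 0.104.
E = E° − (RT/nF) ln Q = 0.90 − (8.314×313)/(2×96485) × (-2.263) = 0.900 + 0.031 = 0.931 V.

0.931 V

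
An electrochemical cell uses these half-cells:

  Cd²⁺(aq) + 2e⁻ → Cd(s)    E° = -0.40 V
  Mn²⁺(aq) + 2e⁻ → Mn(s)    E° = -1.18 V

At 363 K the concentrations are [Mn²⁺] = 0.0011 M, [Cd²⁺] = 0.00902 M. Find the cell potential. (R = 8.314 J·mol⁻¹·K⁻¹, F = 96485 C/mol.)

0.813 V

The Cd²⁺/Cd couple has the higher reduction potential and acts as the cathode, so E°_cell = -0.40 − (-1.18) = 0.78 V.
Balancing electrons gives n = 2; the reaction quotient is Q = [Mn²⁺]/[Cd²⁺] = 0.122.
E = E° − (RT/nF) ln Q = 0.78 − (8.314×363)/(2×96485) × (-2.104) = 0.780 + 0.033 = 0.813 V.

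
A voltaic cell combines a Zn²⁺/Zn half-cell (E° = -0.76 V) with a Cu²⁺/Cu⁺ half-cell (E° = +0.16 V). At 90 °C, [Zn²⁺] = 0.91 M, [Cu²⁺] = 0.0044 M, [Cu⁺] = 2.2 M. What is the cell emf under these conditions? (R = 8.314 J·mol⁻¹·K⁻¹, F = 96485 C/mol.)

0.727 V

The Cu²⁺/Cu⁺ couple has the higher reduction potential and acts as the cathode, so E°_cell = +0.16 − (-0.76) = 0.92 V.
Balancing electrons gives n = 2; the reaction quotient is Q = [Zn²⁺]·[Cu⁺]^2/[Cu²⁺]^2 = 2.28 × 10^5.
E = E° − (RT/nF) ln Q = 0.92 − (8.314×363)/(2×96485) × (12.335) = 0.920 − 0.193 = 0.727 V.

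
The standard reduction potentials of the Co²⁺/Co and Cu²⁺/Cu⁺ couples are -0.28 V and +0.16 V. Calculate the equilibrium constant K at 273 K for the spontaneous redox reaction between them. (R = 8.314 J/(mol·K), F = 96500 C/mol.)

1.8 × 10^16

E°_cell = +0.16 − (-0.28) = 0.44 V, with n = 2 electrons transferred.
At equilibrium E = 0, so the Nernst equation gives ln K = nFE°/RT = (2)(96500)(0.44)/((8.314)(273)) = 37.41.
K = e^37.41 = 1.8 × 10^16.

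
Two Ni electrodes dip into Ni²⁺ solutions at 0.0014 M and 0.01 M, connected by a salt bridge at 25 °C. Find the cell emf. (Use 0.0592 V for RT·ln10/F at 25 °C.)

0.025 V

Both half-cells are Ni²⁺/Ni, so E°_cell = 0. The concentrated side is the cathode; the cell reaction moves Ni²⁺ from high to low concentration with n = 2.
Q = [Ni²⁺]_dilute/[Ni²⁺]_conc = 0.0014/0.01 = 0.140.
E = 0 − (0.0592/2) log Q = −(0.0592/2)(-0.854) = 0.0253 V.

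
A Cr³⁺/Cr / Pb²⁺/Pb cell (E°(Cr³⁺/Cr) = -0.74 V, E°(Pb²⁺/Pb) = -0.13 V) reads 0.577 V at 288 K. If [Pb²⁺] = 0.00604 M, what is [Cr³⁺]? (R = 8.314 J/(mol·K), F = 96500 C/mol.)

0.025 M

From the Nernst equation, ln Q = nF(E° − E)/RT = 6×96500×(0.61 − 0.577)/(8.314×288) = 7.980, so Q = 2920.
With Q = [Cr³⁺]^2/[Pb²⁺]^3 and the known concentrations, [Cr³⁺]^2 in the numerator gives [Cr³⁺] = 0.025 M.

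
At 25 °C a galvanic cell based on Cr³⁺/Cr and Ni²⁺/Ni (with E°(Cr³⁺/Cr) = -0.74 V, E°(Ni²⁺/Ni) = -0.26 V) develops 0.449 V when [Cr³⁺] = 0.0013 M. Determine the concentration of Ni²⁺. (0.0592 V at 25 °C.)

0.0011 M

From the Nernst equation, log Q = n(E° − E)/0.0592 = 6(0.48 − 0.449)/0.0592 = 3.142, so Q = 1390.
With Q = [Cr³⁺]^2/[Ni²⁺]^3 and the known concentrations, [Ni²⁺]^3 in the denominator gives [Ni²⁺] = 0.0011 M.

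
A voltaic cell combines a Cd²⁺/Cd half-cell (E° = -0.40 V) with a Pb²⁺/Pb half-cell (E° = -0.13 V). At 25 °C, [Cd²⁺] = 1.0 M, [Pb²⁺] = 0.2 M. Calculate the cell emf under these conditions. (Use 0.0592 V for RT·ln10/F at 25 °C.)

0.249 V

The Pb²⁺/Pb couple has the higher reduction potential and acts as the cathode, so E°_cell = -0.13 − (-0.40) = 0.27 V.
Balancing electrons gives n = 2; the reaction quotient is Q = [Cd²⁺]/[Pb²⁺] = 5.00.
At 25 °C, E = E° − (0.0592/n) log Q = 0.27 − (0.0592/2)(0.699) = 0.270 − 0.021 = 0.249 V.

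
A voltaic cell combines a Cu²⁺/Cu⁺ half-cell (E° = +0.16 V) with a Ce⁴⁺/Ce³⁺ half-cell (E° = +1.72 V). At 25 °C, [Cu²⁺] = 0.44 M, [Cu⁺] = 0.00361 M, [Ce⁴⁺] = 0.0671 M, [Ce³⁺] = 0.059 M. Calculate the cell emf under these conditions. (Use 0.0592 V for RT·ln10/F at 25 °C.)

The Ce⁴⁺/Ce³⁺ couple has the higher reduction potential and acts as the cathode, so E°_cell = +1.72 − (+0.16) = 1.56 V.
Balancing electrons gives n = 1; the reaction quotient is Q = [Cu²⁺]·[Ce³⁺]/([Cu⁺]·[Ce⁴⁺]) = 107.
At 25 °C, E = E° − (0.0592/n) log Q = 1.56 − (0.0592/1)(2.030) = 1.560 − 0.120 = 1.440 V.

1.44 V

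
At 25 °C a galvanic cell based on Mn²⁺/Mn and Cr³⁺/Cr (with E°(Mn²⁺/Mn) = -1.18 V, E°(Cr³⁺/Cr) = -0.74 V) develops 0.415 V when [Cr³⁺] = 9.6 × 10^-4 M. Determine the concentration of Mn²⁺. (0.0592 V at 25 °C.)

0.068 M

From the Nernst equation, log Q = n(E° − E)/0.0592 = 6(0.44 − 0.415)/0.0592 = 2.534, so Q = 342.
With Q = [Mn²⁺]^3/[Cr³⁺]^2 and the known concentrations, [Mn²⁺]^3 in the numerator gives [Mn²⁺] = 0.068 M.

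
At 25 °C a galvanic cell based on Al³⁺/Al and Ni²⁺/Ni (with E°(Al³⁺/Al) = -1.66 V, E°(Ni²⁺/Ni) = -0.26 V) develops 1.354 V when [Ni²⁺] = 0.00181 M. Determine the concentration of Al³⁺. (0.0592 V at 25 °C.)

0.017 M

From the Nernst equation, log Q = n(E° − E)/0.0592 = 6(1.40 − 1.354)/0.0592 = 4.662, so Q = 4.59 × 10^4.
With Q = [Al³⁺]^2/[Ni²⁺]^3 and the known concentrations, [Al³⁺]^2 in the numerator gives [Al³⁺] = 0.017 M.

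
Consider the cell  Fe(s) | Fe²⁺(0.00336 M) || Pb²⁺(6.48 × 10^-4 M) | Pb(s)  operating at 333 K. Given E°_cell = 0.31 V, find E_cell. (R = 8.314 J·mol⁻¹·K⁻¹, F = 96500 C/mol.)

0.286 V

Balancing electrons gives n = 2; the reaction quotient is Q = [Fe²⁺]/[Pb²⁺] = 5.19.
E = E° − (RT/nF) ln Q = 0.31 − (8.314×333)/(2×96500) × (1.646) = 0.310 − 0.024 = 0.286 V.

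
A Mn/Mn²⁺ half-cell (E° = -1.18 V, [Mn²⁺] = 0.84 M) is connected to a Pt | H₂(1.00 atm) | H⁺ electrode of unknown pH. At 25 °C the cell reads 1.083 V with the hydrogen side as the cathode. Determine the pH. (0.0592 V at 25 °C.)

E°_cell = 1.18 V and n = 2.
log Q = n(E° − E)/0.0592 = 2×(1.18 − 1.083)/0.0592 = 3.277.
With Q = [Mn²⁺]·P(H₂) / [H⁺]^2, solving for [H⁺] gives log[H⁺] = -1.676, so pH = 1.68.

pH = 1.68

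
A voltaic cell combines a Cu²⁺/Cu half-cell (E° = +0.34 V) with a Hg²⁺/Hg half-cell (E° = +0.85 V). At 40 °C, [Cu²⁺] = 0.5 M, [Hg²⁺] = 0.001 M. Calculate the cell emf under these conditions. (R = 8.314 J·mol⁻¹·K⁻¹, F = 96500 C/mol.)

The Hg²⁺/Hg couple has the higher reduction potential and acts as the cathode, so E°_cell = +0.85 − (+0.34) = 0.51 V.
Balancing electrons gives n = 2; the reaction quotient is Q = [Cu²⁺]/[Hg²⁺] = 500.
E = E° − (RT/nF) ln Q = 0.51 − (8.314×313)/(2×96500) × (6.215) = 0.510 − 0.084 = 0.426 V.

0.426 V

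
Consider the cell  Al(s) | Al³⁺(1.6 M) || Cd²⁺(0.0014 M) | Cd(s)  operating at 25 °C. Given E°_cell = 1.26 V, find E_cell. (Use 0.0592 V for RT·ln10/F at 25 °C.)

Balancing electrons gives n = 6; the reaction quotient is Q = [Al³⁺]^2/[Cd²⁺]^3 = 9.33 × 10^8.
At 25 °C, E = E° − (0.0592/n) log Q = 1.26 − (0.0592/6)(8.970) = 1.260 − 0.089 = 1.171 V.

1.17 V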